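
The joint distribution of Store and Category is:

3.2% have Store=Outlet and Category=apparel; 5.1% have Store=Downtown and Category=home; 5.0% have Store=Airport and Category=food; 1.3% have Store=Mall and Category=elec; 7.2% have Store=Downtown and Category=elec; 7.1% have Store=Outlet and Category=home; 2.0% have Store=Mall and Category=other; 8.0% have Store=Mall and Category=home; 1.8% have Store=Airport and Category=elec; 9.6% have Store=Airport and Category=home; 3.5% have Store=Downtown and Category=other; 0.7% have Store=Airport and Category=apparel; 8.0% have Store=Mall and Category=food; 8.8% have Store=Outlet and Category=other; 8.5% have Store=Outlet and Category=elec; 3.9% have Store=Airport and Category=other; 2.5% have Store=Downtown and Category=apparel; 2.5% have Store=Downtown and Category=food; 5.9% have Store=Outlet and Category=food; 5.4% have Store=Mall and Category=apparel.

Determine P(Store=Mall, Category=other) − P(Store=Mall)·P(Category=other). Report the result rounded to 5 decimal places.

P(Store=Mall) = 0.080 + 0.054 + 0.013 + 0.080 + 0.020 = 0.247.
P(Category=other) = 0.035 + 0.020 + 0.039 + 0.088 = 0.182.
P(Store=Mall, Category=other) − P(Store=Mall)P(Category=other) = 0.020 − 0.247×0.182 = -0.02495.

-0.02495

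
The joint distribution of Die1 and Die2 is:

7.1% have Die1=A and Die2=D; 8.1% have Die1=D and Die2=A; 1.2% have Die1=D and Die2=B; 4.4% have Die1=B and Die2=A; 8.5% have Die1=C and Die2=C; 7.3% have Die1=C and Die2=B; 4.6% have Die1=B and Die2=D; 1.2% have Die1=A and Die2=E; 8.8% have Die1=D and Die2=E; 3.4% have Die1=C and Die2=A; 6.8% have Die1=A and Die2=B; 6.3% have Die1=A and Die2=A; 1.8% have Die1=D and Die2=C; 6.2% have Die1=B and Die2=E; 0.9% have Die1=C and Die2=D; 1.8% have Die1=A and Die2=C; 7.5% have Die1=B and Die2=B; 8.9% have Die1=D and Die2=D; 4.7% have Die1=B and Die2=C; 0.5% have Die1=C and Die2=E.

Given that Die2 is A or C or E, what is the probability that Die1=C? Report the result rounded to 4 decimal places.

0.2226

P(Die2=A) = 0.063 + 0.044 + 0.034 + 0.081 = 0.222.
P(Die2=C) = 0.018 + 0.047 + 0.085 + 0.018 = 0.168.
P(Die2=E) = 0.012 + 0.062 + 0.005 + 0.088 = 0.167.
P(Die2 ∈ {A, C, E}) = 0.222 + 0.168 + 0.167 = 0.557; P(Die1=C, Die2 ∈ {A, C, E}) = 0.034 + 0.085 + 0.005 = 0.124.
P(Die1=C | Die2 ∈ {A, C, E}) = 0.124/0.557 = 0.2226.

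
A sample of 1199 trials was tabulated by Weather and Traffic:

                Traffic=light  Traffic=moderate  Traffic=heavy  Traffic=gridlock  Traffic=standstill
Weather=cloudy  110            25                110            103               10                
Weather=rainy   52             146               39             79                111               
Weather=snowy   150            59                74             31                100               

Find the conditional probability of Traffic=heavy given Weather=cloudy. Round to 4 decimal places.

Total with Weather=cloudy: 110 + 25 + 110 + 103 + 10 = 358.
P(Traffic=heavy | Weather=cloudy) = 110/358 = 0.3073.

0.3073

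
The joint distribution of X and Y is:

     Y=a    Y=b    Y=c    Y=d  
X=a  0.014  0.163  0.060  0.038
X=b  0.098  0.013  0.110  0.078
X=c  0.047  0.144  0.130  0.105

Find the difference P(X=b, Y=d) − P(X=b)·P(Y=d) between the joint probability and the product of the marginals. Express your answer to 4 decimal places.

P(X=b) = 0.098 + 0.013 + 0.110 + 0.078 = 0.299.
P(Y=d) = 0.038 + 0.078 + 0.105 = 0.221.
P(X=b, Y=d) − P(X=b)P(Y=d) = 0.078 − 0.299×0.221 = 0.0119.

0.0119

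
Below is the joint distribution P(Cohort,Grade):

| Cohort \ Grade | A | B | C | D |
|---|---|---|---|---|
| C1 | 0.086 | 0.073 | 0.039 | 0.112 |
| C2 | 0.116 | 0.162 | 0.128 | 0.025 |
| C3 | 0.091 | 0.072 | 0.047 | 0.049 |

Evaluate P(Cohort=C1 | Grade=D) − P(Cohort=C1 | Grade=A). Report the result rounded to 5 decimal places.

0.30864

P(Grade=D) = 0.112 + 0.025 + 0.049 = 0.186; P(Cohort=C1 | Grade=D) = 0.112/0.186 = 0.602151.
P(Grade=A) = 0.086 + 0.116 + 0.091 = 0.293; P(Cohort=C1 | Grade=A) = 0.086/0.293 = 0.293515.
Difference = 0.30864.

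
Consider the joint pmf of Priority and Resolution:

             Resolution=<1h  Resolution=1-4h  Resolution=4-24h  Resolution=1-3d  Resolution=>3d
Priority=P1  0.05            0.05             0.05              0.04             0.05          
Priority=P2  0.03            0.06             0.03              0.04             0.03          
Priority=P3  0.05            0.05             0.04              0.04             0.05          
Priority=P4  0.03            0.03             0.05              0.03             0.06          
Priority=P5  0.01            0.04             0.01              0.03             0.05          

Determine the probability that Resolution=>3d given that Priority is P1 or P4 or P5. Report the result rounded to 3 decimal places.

P(Priority=P1) = 0.05 + 0.05 + 0.05 + 0.04 + 0.05 = 0.24.
P(Priority=P4) = 0.03 + 0.03 + 0.05 + 0.03 + 0.06 = 0.20.
P(Priority=P5) = 0.01 + 0.04 + 0.01 + 0.03 + 0.05 = 0.14.
P(Priority ∈ {P1, P4, P5}) = 0.24 + 0.20 + 0.14 = 0.58; P(Resolution=>3d, Priority ∈ {P1, P4, P5}) = 0.05 + 0.06 + 0.05 = 0.16.
P(Resolution=>3d | Priority ∈ {P1, P4, P5}) = 0.16/0.58 = 0.276.

0.276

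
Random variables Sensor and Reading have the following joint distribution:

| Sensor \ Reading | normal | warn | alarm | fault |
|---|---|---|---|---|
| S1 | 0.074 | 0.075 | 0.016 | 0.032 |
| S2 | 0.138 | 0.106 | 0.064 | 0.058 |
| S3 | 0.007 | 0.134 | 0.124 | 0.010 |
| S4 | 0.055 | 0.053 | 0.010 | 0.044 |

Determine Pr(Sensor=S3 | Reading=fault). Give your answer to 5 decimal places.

P(Reading=fault) = 0.032 + 0.058 + 0.010 + 0.044 = 0.144.
P(Sensor=S3 | Reading=fault) = 0.010/0.144 = 0.06944.

0.06944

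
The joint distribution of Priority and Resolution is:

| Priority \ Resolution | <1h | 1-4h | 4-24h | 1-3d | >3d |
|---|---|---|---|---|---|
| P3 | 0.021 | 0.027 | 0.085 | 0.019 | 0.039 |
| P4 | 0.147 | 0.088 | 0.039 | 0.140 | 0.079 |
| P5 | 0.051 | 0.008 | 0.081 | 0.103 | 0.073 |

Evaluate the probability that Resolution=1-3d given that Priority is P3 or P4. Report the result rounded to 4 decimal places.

P(Priority=P3) = 0.021 + 0.027 + 0.085 + 0.019 + 0.039 = 0.191.
P(Priority=P4) = 0.147 + 0.088 + 0.039 + 0.140 + 0.079 = 0.493.
P(Priority ∈ {P3, P4}) = 0.191 + 0.493 = 0.684; P(Resolution=1-3d, Priority ∈ {P3, P4}) = 0.019 + 0.140 = 0.159.
P(Resolution=1-3d | Priority ∈ {P3, P4}) = 0.159/0.684 = 0.2325.

0.2325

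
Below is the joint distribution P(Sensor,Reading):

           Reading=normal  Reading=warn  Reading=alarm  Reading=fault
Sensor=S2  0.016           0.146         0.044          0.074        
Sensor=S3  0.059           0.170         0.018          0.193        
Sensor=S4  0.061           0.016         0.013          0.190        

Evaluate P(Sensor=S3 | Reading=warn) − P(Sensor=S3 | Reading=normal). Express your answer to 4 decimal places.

0.0782

P(Reading=warn) = 0.146 + 0.170 + 0.016 = 0.332; P(Sensor=S3 | Reading=warn) = 0.170/0.332 = 0.51205.
P(Reading=normal) = 0.016 + 0.059 + 0.061 = 0.136; P(Sensor=S3 | Reading=normal) = 0.059/0.136 = 0.43382.
Difference = 0.0782.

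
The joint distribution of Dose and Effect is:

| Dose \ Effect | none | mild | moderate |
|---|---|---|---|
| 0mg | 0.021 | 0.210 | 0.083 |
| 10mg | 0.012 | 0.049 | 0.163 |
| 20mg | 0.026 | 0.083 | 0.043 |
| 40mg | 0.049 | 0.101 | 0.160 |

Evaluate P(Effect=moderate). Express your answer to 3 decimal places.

P(Effect=moderate) = 0.083 + 0.163 + 0.043 + 0.160 = 0.449.

0.449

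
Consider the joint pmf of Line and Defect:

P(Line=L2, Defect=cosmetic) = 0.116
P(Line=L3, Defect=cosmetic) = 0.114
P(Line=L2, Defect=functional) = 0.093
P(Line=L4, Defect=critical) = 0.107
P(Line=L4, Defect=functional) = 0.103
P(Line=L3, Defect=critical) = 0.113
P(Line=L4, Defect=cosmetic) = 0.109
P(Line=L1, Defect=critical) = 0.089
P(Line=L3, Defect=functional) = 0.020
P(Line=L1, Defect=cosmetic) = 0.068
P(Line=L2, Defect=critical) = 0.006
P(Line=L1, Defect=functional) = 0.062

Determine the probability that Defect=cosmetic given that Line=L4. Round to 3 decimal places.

P(Line=L4) = 0.109 + 0.103 + 0.107 = 0.319.
P(Defect=cosmetic | Line=L4) = 0.109/0.319 = 0.342.

0.342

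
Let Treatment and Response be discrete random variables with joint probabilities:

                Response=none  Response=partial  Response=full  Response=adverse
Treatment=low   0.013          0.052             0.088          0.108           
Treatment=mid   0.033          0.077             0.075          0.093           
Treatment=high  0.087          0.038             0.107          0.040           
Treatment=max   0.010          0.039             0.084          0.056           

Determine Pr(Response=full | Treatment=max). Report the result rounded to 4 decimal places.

0.4444

P(Treatment=max) = 0.010 + 0.039 + 0.084 + 0.056 = 0.189.
P(Response=full | Treatment=max) = 0.084/0.189 = 0.4444.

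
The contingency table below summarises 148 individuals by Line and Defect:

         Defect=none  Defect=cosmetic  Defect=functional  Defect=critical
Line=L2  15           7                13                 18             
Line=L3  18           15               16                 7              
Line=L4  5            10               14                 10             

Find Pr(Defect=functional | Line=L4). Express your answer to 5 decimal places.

Total with Line=L4: 5 + 10 + 14 + 10 = 39.
P(Defect=functional | Line=L4) = 14/39 = 0.35897.

0.35897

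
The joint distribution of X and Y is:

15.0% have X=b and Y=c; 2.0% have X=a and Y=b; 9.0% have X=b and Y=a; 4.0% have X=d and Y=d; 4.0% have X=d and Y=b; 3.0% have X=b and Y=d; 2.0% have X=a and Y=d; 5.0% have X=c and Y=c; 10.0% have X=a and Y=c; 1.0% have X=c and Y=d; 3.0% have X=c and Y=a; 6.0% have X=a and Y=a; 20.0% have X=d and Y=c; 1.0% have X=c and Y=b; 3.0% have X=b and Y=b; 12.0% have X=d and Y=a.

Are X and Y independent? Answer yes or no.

Every cell satisfies P(X,Y) = P(X)·P(Y). For instance P(X=c) = 0.100, P(Y=a) = 0.300, and 0.100×0.300 = 0.030 matches the joint entry. So X and Y are independent.

yes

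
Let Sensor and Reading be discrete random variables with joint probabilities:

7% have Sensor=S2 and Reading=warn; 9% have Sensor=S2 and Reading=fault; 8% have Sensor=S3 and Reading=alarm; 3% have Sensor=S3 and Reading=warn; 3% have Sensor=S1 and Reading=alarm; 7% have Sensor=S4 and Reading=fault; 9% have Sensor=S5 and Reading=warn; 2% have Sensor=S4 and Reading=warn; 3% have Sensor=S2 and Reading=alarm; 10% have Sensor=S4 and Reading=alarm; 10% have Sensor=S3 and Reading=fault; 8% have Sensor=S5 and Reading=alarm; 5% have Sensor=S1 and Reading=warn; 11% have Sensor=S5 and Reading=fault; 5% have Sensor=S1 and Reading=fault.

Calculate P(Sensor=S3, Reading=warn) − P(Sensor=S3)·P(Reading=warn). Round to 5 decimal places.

P(Sensor=S3) = 0.03 + 0.08 + 0.10 = 0.21.
P(Reading=warn) = 0.05 + 0.07 + 0.03 + 0.02 + 0.09 = 0.26.
P(Sensor=S3, Reading=warn) − P(Sensor=S3)P(Reading=warn) = 0.03 − 0.21×0.26 = -0.02460.

-0.02460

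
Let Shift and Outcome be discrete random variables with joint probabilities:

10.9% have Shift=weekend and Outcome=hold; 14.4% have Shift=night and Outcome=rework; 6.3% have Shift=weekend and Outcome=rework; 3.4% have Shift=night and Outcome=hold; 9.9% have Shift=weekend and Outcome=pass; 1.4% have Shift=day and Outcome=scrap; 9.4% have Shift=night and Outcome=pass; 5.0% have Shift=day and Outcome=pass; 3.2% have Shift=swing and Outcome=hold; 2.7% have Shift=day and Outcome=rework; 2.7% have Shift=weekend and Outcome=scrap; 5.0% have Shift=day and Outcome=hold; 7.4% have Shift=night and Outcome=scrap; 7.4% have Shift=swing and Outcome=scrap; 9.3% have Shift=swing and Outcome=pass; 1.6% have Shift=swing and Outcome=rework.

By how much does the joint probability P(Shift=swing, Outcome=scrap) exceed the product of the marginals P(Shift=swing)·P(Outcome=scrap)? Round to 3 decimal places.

P(Shift=swing) = 0.093 + 0.016 + 0.074 + 0.032 = 0.215.
P(Outcome=scrap) = 0.014 + 0.074 + 0.074 + 0.027 = 0.189.
P(Shift=swing, Outcome=scrap) − P(Shift=swing)P(Outcome=scrap) = 0.074 − 0.215×0.189 = 0.033.

0.033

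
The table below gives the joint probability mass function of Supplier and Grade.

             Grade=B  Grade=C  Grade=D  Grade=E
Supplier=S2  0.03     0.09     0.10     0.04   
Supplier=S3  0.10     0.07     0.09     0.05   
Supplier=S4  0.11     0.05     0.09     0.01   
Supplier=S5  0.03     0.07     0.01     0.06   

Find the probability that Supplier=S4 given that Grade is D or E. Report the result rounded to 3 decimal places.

P(Grade=D) = 0.10 + 0.09 + 0.09 + 0.01 = 0.29.
P(Grade=E) = 0.04 + 0.05 + 0.01 + 0.06 = 0.16.
P(Grade ∈ {D, E}) = 0.29 + 0.16 = 0.45; P(Supplier=S4, Grade ∈ {D, E}) = 0.09 + 0.01 = 0.10.
P(Supplier=S4 | Grade ∈ {D, E}) = 0.10/0.45 = 0.222.

0.222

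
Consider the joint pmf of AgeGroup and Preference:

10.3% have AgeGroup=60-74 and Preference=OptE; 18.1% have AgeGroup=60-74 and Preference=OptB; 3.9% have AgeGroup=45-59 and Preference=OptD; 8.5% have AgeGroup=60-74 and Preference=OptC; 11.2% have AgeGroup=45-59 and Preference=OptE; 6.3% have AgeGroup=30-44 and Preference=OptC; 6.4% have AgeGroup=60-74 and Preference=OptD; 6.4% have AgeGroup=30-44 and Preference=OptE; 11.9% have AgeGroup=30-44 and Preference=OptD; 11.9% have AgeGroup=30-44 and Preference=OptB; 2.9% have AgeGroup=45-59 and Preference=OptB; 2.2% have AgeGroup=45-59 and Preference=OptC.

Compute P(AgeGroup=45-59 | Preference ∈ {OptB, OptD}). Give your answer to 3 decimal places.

0.123

P(Preference=OptB) = 0.119 + 0.029 + 0.181 = 0.329.
P(Preference=OptD) = 0.119 + 0.039 + 0.064 = 0.222.
P(Preference ∈ {OptB, OptD}) = 0.329 + 0.222 = 0.551; P(AgeGroup=45-59, Preference ∈ {OptB, OptD}) = 0.029 + 0.039 = 0.068.
P(AgeGroup=45-59 | Preference ∈ {OptB, OptD}) = 0.068/0.551 = 0.123.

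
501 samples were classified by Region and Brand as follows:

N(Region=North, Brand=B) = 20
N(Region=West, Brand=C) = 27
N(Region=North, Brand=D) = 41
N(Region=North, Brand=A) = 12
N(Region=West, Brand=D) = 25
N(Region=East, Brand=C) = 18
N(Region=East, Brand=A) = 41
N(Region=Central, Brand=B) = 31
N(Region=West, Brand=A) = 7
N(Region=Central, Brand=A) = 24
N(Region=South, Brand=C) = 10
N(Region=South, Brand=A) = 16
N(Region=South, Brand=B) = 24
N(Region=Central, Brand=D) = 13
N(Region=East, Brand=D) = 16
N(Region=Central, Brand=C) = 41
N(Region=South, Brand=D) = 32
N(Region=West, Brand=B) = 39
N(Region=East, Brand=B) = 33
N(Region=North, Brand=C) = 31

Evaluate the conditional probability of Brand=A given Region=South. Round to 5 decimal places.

Total with Region=South: 16 + 24 + 10 + 32 = 82.
P(Brand=A | Region=South) = 16/82 = 0.19512.

0.19512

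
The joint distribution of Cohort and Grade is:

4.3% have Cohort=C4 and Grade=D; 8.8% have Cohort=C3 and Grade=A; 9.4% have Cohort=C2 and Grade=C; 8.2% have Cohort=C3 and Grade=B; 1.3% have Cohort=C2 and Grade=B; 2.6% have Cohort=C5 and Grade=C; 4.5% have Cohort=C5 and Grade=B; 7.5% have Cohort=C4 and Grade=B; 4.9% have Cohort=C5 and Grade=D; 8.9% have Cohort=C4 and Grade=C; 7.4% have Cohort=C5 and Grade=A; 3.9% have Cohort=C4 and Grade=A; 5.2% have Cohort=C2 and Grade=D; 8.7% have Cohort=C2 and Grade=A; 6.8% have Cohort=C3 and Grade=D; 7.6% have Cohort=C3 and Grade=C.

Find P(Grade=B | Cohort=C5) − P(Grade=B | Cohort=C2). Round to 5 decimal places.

P(Cohort=C5) = 0.074 + 0.045 + 0.026 + 0.049 = 0.194; P(Grade=B | Cohort=C5) = 0.045/0.194 = 0.231959.
P(Cohort=C2) = 0.087 + 0.013 + 0.094 + 0.052 = 0.246; P(Grade=B | Cohort=C2) = 0.013/0.246 = 0.052846.
Difference = 0.17911.

0.17911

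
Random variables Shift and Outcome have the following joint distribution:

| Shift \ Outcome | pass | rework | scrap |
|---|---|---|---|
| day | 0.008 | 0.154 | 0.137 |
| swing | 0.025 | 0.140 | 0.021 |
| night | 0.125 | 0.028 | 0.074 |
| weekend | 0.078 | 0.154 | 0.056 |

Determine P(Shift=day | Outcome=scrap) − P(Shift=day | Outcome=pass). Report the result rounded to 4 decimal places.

0.4418

P(Outcome=scrap) = 0.137 + 0.021 + 0.074 + 0.056 = 0.288; P(Shift=day | Outcome=scrap) = 0.137/0.288 = 0.47569.
P(Outcome=pass) = 0.008 + 0.025 + 0.125 + 0.078 = 0.236; P(Shift=day | Outcome=pass) = 0.008/0.236 = 0.03390.
Difference = 0.4418.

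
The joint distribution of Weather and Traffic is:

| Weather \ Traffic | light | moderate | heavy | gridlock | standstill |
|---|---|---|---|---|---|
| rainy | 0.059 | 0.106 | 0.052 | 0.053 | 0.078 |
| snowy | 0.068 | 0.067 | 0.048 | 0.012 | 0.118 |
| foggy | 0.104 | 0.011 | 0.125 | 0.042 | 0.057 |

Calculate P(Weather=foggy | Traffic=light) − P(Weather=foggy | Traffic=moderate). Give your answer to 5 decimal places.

P(Traffic=light) = 0.059 + 0.068 + 0.104 = 0.231; P(Weather=foggy | Traffic=light) = 0.104/0.231 = 0.450216.
P(Traffic=moderate) = 0.106 + 0.067 + 0.011 = 0.184; P(Weather=foggy | Traffic=moderate) = 0.011/0.184 = 0.059783.
Difference = 0.39043.

0.39043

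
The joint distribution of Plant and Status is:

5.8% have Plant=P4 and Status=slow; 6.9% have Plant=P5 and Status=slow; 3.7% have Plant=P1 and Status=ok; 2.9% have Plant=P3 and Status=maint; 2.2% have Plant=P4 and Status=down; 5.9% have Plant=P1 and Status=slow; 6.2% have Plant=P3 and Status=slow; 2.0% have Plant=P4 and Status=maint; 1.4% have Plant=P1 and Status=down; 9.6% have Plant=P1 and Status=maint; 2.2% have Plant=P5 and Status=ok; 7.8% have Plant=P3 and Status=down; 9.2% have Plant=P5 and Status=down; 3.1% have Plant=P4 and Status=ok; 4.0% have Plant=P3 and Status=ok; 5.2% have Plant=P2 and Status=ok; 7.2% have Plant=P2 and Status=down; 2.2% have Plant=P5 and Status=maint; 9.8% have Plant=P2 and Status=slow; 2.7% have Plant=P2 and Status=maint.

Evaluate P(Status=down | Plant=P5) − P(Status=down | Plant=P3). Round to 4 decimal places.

P(Plant=P5) = 0.022 + 0.069 + 0.092 + 0.022 = 0.205; P(Status=down | Plant=P5) = 0.092/0.205 = 0.44878.
P(Plant=P3) = 0.040 + 0.062 + 0.078 + 0.029 = 0.209; P(Status=down | Plant=P3) = 0.078/0.209 = 0.37321.
Difference = 0.0756.

0.0756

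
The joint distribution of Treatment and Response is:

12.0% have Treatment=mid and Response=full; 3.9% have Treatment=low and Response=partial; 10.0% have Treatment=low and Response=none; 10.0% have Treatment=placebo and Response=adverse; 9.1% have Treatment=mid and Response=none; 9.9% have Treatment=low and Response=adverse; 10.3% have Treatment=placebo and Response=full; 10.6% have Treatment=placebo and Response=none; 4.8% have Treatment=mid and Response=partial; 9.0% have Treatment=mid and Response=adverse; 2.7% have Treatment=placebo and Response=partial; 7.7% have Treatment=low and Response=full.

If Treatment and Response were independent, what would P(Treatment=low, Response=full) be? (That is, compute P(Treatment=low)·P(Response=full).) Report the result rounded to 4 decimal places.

P(Treatment=low) = 0.100 + 0.039 + 0.077 + 0.099 = 0.315.
P(Response=full) = 0.103 + 0.077 + 0.120 = 0.300.
Product: 0.315 × 0.300 = 0.0945.

0.0945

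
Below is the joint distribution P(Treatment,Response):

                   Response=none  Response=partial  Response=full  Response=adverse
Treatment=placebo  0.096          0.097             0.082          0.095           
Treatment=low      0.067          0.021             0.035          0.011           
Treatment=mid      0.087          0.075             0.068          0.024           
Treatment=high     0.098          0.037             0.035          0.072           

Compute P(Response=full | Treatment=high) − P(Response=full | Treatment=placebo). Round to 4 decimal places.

P(Treatment=high) = 0.098 + 0.037 + 0.035 + 0.072 = 0.242; P(Response=full | Treatment=high) = 0.035/0.242 = 0.14463.
P(Treatment=placebo) = 0.096 + 0.097 + 0.082 + 0.095 = 0.370; P(Response=full | Treatment=placebo) = 0.082/0.370 = 0.22162.
Difference = -0.0770.

-0.0770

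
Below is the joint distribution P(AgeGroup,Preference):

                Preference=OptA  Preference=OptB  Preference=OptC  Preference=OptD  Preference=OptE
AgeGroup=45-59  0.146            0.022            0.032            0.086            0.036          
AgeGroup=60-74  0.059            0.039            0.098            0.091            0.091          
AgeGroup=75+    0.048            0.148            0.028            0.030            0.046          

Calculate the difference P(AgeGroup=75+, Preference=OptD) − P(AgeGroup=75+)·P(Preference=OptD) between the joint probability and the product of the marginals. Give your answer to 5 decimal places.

-0.03210

P(AgeGroup=75+) = 0.048 + 0.148 + 0.028 + 0.030 + 0.046 = 0.300.
P(Preference=OptD) = 0.086 + 0.091 + 0.030 = 0.207.
P(AgeGroup=75+, Preference=OptD) − P(AgeGroup=75+)P(Preference=OptD) = 0.030 − 0.300×0.207 = -0.03210.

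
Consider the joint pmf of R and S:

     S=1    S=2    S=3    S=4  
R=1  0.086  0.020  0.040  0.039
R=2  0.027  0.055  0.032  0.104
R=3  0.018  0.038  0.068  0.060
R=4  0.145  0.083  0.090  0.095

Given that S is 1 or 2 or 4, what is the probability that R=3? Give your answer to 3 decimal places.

P(S=1) = 0.086 + 0.027 + 0.018 + 0.145 = 0.276.
P(S=2) = 0.020 + 0.055 + 0.038 + 0.083 = 0.196.
P(S=4) = 0.039 + 0.104 + 0.060 + 0.095 = 0.298.
P(S ∈ {1, 2, 4}) = 0.276 + 0.196 + 0.298 = 0.770; P(R=3, S ∈ {1, 2, 4}) = 0.018 + 0.038 + 0.060 = 0.116.
P(R=3 | S ∈ {1, 2, 4}) = 0.116/0.770 = 0.151.

0.151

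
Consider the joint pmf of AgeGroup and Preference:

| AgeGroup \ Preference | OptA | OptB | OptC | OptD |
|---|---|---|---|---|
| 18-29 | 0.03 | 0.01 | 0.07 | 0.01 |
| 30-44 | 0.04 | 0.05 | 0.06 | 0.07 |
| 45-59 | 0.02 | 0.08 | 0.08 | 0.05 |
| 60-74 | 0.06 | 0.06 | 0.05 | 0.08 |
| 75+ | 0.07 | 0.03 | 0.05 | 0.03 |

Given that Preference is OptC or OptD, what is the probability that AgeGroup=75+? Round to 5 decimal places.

0.14545

P(Preference=OptC) = 0.07 + 0.06 + 0.08 + 0.05 + 0.05 = 0.31.
P(Preference=OptD) = 0.01 + 0.07 + 0.05 + 0.08 + 0.03 = 0.24.
P(Preference ∈ {OptC, OptD}) = 0.31 + 0.24 = 0.55; P(AgeGroup=75+, Preference ∈ {OptC, OptD}) = 0.05 + 0.03 = 0.08.
P(AgeGroup=75+ | Preference ∈ {OptC, OptD}) = 0.08/0.55 = 0.14545.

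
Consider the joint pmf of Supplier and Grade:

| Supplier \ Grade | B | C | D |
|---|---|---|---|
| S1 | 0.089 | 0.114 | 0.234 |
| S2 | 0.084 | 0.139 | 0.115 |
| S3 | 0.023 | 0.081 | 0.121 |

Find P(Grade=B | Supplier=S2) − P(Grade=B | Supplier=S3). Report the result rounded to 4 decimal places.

0.1463

P(Supplier=S2) = 0.084 + 0.139 + 0.115 = 0.338; P(Grade=B | Supplier=S2) = 0.084/0.338 = 0.24852.
P(Supplier=S3) = 0.023 + 0.081 + 0.121 = 0.225; P(Grade=B | Supplier=S3) = 0.023/0.225 = 0.10222.
Difference = 0.1463.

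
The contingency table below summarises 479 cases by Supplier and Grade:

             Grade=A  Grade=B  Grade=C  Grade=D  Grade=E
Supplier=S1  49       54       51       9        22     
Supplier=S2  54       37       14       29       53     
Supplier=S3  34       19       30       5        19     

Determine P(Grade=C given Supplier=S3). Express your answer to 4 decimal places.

Total with Supplier=S3: 34 + 19 + 30 + 5 + 19 = 107.
P(Grade=C | Supplier=S3) = 30/107 = 0.2804.

0.2804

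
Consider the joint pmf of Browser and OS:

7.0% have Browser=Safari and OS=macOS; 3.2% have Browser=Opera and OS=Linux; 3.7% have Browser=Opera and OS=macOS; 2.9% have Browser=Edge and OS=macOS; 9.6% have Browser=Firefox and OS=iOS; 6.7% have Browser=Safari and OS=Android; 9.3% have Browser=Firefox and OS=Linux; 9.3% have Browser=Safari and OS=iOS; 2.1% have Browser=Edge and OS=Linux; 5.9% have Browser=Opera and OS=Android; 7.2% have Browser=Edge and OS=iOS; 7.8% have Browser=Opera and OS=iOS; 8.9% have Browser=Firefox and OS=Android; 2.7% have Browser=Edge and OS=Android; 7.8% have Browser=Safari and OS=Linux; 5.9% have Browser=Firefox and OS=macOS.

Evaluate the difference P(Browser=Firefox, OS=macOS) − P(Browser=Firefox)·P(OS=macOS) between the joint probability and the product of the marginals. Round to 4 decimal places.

-0.0067

P(Browser=Firefox) = 0.059 + 0.093 + 0.096 + 0.089 = 0.337.
P(OS=macOS) = 0.059 + 0.070 + 0.029 + 0.037 = 0.195.
P(Browser=Firefox, OS=macOS) − P(Browser=Firefox)P(OS=macOS) = 0.059 − 0.337×0.195 = -0.0067.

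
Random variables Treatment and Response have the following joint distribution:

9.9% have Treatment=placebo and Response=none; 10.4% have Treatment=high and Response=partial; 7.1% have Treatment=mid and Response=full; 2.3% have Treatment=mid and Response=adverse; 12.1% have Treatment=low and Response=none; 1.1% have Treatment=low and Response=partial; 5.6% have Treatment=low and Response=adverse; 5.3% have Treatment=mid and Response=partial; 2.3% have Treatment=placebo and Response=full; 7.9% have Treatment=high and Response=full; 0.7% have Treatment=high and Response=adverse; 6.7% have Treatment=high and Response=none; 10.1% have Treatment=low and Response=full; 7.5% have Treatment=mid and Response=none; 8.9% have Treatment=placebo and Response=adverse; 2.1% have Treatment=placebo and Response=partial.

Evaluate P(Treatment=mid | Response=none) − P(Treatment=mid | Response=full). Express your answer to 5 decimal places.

P(Response=none) = 0.099 + 0.121 + 0.075 + 0.067 = 0.362; P(Treatment=mid | Response=none) = 0.075/0.362 = 0.207182.
P(Response=full) = 0.023 + 0.101 + 0.071 + 0.079 = 0.274; P(Treatment=mid | Response=full) = 0.071/0.274 = 0.259124.
Difference = -0.05194.

-0.05194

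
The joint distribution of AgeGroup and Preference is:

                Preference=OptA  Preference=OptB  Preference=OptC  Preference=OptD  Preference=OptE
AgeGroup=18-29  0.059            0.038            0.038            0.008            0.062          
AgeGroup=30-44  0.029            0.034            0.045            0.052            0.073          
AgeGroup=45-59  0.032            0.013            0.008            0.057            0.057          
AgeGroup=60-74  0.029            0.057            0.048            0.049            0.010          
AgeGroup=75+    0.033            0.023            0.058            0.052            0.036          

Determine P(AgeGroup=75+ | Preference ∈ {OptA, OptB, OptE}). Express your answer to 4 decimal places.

P(Preference=OptA) = 0.059 + 0.029 + 0.032 + 0.029 + 0.033 = 0.182.
P(Preference=OptB) = 0.038 + 0.034 + 0.013 + 0.057 + 0.023 = 0.165.
P(Preference=OptE) = 0.062 + 0.073 + 0.057 + 0.010 + 0.036 = 0.238.
P(Preference ∈ {OptA, OptB, OptE}) = 0.182 + 0.165 + 0.238 = 0.585; P(AgeGroup=75+, Preference ∈ {OptA, OptB, OptE}) = 0.033 + 0.023 + 0.036 = 0.092.
P(AgeGroup=75+ | Preference ∈ {OptA, OptB, OptE}) = 0.092/0.585 = 0.1573.

0.1573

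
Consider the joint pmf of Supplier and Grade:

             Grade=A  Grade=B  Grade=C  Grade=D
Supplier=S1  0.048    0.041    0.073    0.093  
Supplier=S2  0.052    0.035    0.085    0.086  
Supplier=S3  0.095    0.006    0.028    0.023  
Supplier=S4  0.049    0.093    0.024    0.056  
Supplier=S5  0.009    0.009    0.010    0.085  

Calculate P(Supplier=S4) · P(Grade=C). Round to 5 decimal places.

0.04884

P(Supplier=S4) = 0.049 + 0.093 + 0.024 + 0.056 = 0.222.
P(Grade=C) = 0.073 + 0.085 + 0.028 + 0.024 + 0.010 = 0.220.
Product: 0.222 × 0.220 = 0.04884.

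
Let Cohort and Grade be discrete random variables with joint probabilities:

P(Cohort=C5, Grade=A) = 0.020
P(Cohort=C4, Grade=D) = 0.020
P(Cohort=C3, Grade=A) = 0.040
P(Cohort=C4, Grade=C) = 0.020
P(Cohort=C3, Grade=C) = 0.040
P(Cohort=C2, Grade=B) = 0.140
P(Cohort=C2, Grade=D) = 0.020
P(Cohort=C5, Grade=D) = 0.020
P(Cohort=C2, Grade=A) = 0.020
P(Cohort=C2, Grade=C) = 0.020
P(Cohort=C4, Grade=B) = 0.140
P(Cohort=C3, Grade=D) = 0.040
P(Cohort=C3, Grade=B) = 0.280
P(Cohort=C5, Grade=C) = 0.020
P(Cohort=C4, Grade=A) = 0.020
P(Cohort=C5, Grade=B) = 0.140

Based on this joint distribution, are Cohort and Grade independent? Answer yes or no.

yes

Every cell satisfies P(Cohort,Grade) = P(Cohort)·P(Grade). For instance P(Cohort=C4) = 0.200, P(Grade=D) = 0.100, and 0.200×0.100 = 0.020 matches the joint entry. So Cohort and Grade are independent.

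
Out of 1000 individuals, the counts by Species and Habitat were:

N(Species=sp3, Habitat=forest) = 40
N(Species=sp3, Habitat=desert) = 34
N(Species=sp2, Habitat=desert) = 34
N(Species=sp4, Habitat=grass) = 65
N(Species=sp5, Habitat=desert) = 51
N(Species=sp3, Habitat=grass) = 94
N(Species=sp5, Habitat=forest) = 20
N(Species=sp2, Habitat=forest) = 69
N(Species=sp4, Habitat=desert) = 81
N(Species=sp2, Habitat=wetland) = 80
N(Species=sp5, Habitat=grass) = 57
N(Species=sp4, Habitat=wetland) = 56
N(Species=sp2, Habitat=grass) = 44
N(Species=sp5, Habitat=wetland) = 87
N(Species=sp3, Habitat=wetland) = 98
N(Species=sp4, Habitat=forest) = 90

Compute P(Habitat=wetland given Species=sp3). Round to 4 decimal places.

0.3684

Total with Species=sp3: 40 + 94 + 98 + 34 = 266.
P(Habitat=wetland | Species=sp3) = 98/266 = 0.3684.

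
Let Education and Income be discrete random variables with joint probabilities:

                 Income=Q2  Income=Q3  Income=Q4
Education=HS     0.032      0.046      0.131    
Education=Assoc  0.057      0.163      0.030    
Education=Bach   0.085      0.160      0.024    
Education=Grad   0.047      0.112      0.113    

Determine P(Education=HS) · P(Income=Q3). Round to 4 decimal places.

0.1005

P(Education=HS) = 0.032 + 0.046 + 0.131 = 0.209.
P(Income=Q3) = 0.046 + 0.163 + 0.160 + 0.112 = 0.481.
Product: 0.209 × 0.481 = 0.1005.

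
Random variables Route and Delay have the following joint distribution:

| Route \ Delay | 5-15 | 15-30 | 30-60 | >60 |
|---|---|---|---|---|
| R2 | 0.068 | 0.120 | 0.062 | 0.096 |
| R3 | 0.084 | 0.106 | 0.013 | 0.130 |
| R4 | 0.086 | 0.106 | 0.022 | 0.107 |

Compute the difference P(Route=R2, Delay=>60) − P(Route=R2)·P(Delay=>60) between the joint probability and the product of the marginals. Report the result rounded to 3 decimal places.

P(Route=R2) = 0.068 + 0.120 + 0.062 + 0.096 = 0.346.
P(Delay=>60) = 0.096 + 0.130 + 0.107 = 0.333.
P(Route=R2, Delay=>60) − P(Route=R2)P(Delay=>60) = 0.096 − 0.346×0.333 = -0.019.

-0.019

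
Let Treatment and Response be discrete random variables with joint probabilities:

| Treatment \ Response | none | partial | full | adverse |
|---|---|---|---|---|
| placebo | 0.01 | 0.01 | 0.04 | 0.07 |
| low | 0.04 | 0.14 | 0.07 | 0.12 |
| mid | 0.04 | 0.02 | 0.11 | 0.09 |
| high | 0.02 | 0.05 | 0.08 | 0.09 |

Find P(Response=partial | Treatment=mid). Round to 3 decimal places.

P(Treatment=mid) = 0.04 + 0.02 + 0.11 + 0.09 = 0.26.
P(Response=partial | Treatment=mid) = 0.02/0.26 = 0.077.

0.077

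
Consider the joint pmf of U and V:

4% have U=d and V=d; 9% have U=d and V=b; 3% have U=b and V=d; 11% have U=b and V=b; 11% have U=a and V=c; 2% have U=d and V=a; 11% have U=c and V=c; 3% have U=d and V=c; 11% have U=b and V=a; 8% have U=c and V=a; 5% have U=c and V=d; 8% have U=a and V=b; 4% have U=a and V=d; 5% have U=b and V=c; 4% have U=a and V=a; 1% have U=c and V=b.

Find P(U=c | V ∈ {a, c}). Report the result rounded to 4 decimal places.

P(V=a) = 0.04 + 0.11 + 0.08 + 0.02 = 0.25.
P(V=c) = 0.11 + 0.05 + 0.11 + 0.03 = 0.30.
P(V ∈ {a, c}) = 0.25 + 0.30 = 0.55; P(U=c, V ∈ {a, c}) = 0.08 + 0.11 = 0.19.
P(U=c | V ∈ {a, c}) = 0.19/0.55 = 0.3455.

0.3455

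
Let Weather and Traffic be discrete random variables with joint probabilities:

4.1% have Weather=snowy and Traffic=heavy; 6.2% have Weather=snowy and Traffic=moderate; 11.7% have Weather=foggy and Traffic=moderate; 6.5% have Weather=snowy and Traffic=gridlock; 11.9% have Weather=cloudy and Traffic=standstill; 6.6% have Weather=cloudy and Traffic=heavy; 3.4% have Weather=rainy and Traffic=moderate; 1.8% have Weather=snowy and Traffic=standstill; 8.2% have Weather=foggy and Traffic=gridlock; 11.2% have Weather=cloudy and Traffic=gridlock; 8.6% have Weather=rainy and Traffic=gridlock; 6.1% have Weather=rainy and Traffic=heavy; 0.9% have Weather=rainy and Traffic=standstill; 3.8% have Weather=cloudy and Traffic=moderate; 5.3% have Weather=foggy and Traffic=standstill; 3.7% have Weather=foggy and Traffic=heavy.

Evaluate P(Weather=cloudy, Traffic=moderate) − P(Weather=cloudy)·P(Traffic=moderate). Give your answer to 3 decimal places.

P(Weather=cloudy) = 0.038 + 0.066 + 0.112 + 0.119 = 0.335.
P(Traffic=moderate) = 0.038 + 0.034 + 0.062 + 0.117 = 0.251.
P(Weather=cloudy, Traffic=moderate) − P(Weather=cloudy)P(Traffic=moderate) = 0.038 − 0.335×0.251 = -0.046.

-0.046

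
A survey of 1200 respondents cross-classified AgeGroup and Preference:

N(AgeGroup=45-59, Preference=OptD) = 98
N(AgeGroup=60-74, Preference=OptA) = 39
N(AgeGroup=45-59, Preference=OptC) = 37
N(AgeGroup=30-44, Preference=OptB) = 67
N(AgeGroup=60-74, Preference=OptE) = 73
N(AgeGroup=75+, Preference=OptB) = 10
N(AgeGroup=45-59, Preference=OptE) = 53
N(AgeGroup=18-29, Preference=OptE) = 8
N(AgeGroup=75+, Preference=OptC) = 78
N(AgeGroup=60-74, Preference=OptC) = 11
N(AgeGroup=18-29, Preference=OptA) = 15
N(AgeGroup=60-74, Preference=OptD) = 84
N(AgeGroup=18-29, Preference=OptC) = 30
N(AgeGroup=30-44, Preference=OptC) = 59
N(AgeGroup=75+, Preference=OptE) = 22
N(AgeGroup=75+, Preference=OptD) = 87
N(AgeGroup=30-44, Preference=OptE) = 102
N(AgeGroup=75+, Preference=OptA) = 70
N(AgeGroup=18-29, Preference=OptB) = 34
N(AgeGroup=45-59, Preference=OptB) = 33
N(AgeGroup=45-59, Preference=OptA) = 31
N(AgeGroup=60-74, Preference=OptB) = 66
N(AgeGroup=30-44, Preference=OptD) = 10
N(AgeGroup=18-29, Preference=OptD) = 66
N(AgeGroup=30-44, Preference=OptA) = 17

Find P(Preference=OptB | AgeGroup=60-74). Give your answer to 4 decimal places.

Total with AgeGroup=60-74: 39 + 66 + 11 + 84 + 73 = 273.
P(Preference=OptB | AgeGroup=60-74) = 66/273 = 0.2418.

0.2418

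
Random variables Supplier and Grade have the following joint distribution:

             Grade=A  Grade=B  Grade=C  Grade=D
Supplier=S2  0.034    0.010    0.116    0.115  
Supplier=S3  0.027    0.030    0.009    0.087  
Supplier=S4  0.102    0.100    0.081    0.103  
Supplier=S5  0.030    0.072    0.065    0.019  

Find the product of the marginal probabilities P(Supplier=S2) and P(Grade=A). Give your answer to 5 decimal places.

P(Supplier=S2) = 0.034 + 0.010 + 0.116 + 0.115 = 0.275.
P(Grade=A) = 0.034 + 0.027 + 0.102 + 0.030 = 0.193.
Product: 0.275 × 0.193 = 0.05308.

0.05308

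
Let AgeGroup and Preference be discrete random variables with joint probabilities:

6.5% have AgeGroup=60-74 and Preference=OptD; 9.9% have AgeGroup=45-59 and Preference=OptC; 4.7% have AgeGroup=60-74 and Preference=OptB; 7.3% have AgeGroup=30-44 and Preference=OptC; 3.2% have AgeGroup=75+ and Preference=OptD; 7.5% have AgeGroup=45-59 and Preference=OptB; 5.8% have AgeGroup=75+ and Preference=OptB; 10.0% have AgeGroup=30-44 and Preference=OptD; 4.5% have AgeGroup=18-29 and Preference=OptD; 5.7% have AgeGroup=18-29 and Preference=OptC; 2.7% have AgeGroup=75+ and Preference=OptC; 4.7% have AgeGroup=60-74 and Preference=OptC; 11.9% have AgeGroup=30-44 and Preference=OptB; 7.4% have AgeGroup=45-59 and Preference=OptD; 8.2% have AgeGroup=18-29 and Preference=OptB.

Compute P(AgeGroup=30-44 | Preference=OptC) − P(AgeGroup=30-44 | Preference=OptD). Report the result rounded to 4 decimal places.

P(Preference=OptC) = 0.057 + 0.073 + 0.099 + 0.047 + 0.027 = 0.303; P(AgeGroup=30-44 | Preference=OptC) = 0.073/0.303 = 0.24092.
P(Preference=OptD) = 0.045 + 0.100 + 0.074 + 0.065 + 0.032 = 0.316; P(AgeGroup=30-44 | Preference=OptD) = 0.100/0.316 = 0.31646.
Difference = -0.0755.

-0.0755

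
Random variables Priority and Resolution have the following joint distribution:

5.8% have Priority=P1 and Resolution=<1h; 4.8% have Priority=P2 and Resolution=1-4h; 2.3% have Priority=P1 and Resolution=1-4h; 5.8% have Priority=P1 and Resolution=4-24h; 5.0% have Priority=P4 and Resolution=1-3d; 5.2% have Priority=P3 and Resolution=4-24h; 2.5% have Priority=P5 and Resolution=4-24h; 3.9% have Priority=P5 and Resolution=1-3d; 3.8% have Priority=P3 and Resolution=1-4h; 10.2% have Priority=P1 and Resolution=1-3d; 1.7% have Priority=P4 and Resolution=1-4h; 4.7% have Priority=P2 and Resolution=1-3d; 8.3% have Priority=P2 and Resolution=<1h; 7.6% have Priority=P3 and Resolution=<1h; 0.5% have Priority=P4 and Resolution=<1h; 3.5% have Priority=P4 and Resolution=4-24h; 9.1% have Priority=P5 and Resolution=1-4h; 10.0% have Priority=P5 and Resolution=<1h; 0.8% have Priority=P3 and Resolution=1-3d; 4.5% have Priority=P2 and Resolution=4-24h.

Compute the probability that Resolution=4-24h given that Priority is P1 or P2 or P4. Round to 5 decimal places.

P(Priority=P1) = 0.058 + 0.023 + 0.058 + 0.102 = 0.241.
P(Priority=P2) = 0.083 + 0.048 + 0.045 + 0.047 = 0.223.
P(Priority=P4) = 0.005 + 0.017 + 0.035 + 0.050 = 0.107.
P(Priority ∈ {P1, P2, P4}) = 0.241 + 0.223 + 0.107 = 0.571; P(Resolution=4-24h, Priority ∈ {P1, P2, P4}) = 0.058 + 0.045 + 0.035 = 0.138.
P(Resolution=4-24h | Priority ∈ {P1, P2, P4}) = 0.138/0.571 = 0.24168.

0.24168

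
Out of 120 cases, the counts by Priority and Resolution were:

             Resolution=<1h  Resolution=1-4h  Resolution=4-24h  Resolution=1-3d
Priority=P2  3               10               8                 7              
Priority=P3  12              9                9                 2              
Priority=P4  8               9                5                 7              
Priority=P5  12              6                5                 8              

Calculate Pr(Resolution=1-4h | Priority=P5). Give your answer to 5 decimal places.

Total with Priority=P5: 12 + 6 + 5 + 8 = 31.
P(Resolution=1-4h | Priority=P5) = 6/31 = 0.19355.

0.19355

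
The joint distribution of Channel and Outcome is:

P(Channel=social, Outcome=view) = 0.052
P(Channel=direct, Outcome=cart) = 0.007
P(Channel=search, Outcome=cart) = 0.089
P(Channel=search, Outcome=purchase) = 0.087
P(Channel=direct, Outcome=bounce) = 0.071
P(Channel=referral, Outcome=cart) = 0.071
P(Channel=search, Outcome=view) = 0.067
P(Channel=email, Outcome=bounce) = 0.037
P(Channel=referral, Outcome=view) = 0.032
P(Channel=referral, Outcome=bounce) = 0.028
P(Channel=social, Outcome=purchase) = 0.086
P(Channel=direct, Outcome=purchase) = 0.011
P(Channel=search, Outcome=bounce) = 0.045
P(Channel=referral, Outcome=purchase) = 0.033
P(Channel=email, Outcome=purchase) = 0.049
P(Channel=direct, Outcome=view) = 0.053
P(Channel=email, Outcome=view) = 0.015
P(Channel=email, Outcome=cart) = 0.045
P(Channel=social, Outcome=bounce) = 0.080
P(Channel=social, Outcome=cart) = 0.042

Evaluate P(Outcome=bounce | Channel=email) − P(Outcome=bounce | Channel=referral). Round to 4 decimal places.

0.0827

P(Channel=email) = 0.037 + 0.015 + 0.045 + 0.049 = 0.146; P(Outcome=bounce | Channel=email) = 0.037/0.146 = 0.25342.
P(Channel=referral) = 0.028 + 0.032 + 0.071 + 0.033 = 0.164; P(Outcome=bounce | Channel=referral) = 0.028/0.164 = 0.17073.
Difference = 0.0827.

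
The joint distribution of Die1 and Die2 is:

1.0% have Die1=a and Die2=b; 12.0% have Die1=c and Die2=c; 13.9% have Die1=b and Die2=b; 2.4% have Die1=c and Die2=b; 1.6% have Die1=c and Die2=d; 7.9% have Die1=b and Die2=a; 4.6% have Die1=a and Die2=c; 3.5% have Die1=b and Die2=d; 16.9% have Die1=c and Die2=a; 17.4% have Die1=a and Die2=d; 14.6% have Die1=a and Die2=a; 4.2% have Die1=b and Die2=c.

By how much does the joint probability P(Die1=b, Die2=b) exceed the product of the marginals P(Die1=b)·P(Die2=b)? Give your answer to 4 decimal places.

P(Die1=b) = 0.079 + 0.139 + 0.042 + 0.035 = 0.295.
P(Die2=b) = 0.010 + 0.139 + 0.024 = 0.173.
P(Die1=b, Die2=b) − P(Die1=b)P(Die2=b) = 0.139 − 0.295×0.173 = 0.0880.

0.0880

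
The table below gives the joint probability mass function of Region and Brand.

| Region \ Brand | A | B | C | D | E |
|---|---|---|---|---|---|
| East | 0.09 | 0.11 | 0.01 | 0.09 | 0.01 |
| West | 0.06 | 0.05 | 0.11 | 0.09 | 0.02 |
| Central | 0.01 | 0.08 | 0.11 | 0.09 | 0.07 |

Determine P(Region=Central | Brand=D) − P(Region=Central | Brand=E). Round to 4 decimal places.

P(Brand=D) = 0.09 + 0.09 + 0.09 = 0.27; P(Region=Central | Brand=D) = 0.09/0.27 = 0.33333.
P(Brand=E) = 0.01 + 0.02 + 0.07 = 0.10; P(Region=Central | Brand=E) = 0.07/0.10 = 0.70000.
Difference = -0.3667.

-0.3667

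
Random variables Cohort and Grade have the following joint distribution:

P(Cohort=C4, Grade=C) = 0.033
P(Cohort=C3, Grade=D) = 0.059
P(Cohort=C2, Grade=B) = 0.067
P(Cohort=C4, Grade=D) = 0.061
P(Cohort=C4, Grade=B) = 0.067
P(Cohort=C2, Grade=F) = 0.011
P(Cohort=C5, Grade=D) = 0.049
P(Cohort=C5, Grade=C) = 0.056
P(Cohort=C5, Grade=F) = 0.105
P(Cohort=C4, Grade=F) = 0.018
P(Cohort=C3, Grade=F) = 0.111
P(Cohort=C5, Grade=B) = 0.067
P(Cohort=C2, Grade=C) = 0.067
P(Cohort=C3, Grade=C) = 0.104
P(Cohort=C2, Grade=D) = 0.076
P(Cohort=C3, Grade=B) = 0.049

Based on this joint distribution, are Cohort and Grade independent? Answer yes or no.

P(Cohort=C2) = 0.221 and P(Grade=F) = 0.245, so their product is 0.05415, but P(Cohort=C2, Grade=F) = 0.011. Since these differ, Cohort and Grade are not independent.

no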